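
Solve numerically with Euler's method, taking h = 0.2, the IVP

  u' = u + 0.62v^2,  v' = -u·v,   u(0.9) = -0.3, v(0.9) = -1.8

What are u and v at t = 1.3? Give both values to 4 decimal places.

0.5015, -1.8921

Euler on (u,v): u_{n+1} = u_n + h·u', v_{n+1} = v_n + h·v'.
0.900000: (-0.300000, -1.800000); f=(1.708800, -0.540000) → (0.041760, -1.908000)
1.100000: (0.041760, -1.908000); f=(2.298848, 0.079678) → (0.501530, -1.892064)
(u(1.3), v(1.3)) ≈ (0.5015, -1.8921)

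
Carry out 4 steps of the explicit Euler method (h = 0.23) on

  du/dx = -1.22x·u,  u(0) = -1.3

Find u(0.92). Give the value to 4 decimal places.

-0.8541

Euler: u_{n+1} = u_n + h·f(x_n, u_n).
x=0.000000, u=-1.300000: f=0.000000 → u ← -1.300000 + 0.23·0.000000 = -1.300000
x=0.230000, u=-1.300000: f=0.364780 → u ← -1.300000 + 0.23·0.364780 = -1.216101
x=0.460000, u=-1.216101: f=0.682476 → u ← -1.216101 + 0.23·0.682476 = -1.059131
x=0.690000, u=-1.059131: f=0.891577 → u ← -1.059131 + 0.23·0.891577 = -0.854069
u(0.92) ≈ -0.8541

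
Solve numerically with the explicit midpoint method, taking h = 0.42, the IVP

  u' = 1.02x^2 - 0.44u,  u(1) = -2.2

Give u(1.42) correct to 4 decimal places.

-1.2434

Midpoint: k1 = f(x_n, u_n); k2 = f(x_n + h/2, u_n + (h/2)·k1); u_{n+1} = u_n + h·k2.
x=1.000000, u=-2.200000:
  k1 = f(1.000000, -2.200000) = 1.988000
  k2 = f(1.210000, -1.782520) = 2.277691
  u ← -2.200000 + 0.42·2.277691 = -1.243370
u(1.42) ≈ -1.2434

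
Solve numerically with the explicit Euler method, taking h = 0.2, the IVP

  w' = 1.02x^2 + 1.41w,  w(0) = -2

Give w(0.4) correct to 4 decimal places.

-3.2789

Euler: w_{n+1} = w_n + h·f(x_n, w_n).
x=0.000000, w=-2.000000: f=-2.820000 → w ← -2.000000 + 0.2·(-2.820000) = -2.564000
x=0.200000, w=-2.564000: f=-3.574440 → w ← -2.564000 + 0.2·(-3.574440) = -3.278888
w(0.4) ≈ -3.2789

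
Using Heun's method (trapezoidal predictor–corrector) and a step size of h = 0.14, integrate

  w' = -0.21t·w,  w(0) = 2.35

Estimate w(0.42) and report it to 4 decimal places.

2.3069

Heun: k1 = f(t_n, w_n); k2 = f(t_n + h, w_n + h·k1); w_{n+1} = w_n + (h/2)·(k1 + k2).
t=0.000000, w=2.350000:
  k1 = f(0.000000, 2.350000) = 0.000000
  k2 = f(0.140000, 2.350000) = -0.069090
  w ← 2.350000 + (0.14/2)·(0.000000 + (-0.069090)) = 2.345164
t=0.140000, w=2.345164:
  k1 = f(0.140000, 2.345164) = -0.068948
  k2 = f(0.280000, 2.335511) = -0.137328
  w ← 2.345164 + (0.14/2)·(-0.068948 + (-0.137328)) = 2.330724
t=0.280000, w=2.330724:
  k1 = f(0.280000, 2.330724) = -0.137047
  k2 = f(0.420000, 2.311538) = -0.203878
  w ← 2.330724 + (0.14/2)·(-0.137047 + (-0.203878)) = 2.306860
w(0.42) ≈ 2.3069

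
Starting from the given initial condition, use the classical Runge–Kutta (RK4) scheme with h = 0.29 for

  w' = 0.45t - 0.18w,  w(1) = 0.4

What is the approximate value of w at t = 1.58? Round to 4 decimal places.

RK4: k1 = f(t_n, w_n); k2 = f(t_n + h/2, w_n + (h/2)·k1); k3 = f(t_n + h/2, w_n + (h/2)·k2); k4 = f(t_n + h, w_n + h·k3); w_{n+1} = w_n + (h/6)·(k1 + 2k2 + 2k3 + k4).
t=1.000000, w=0.400000:
  k1 = f(1.000000, 0.400000) = 0.378000
  k2 = f(1.145000, 0.454810) = 0.433384
  k3 = f(1.145000, 0.462841) = 0.431939
  k4 = f(1.290000, 0.525262) = 0.485953
  w ← 0.400000 + (0.29/6)·(k1 + 2k2 + 2k3 + k4) = 0.525406
t=1.290000, w=0.525406:
  k1 = f(1.290000, 0.525406) = 0.485927
  k2 = f(1.435000, 0.595865) = 0.538494
  k3 = f(1.435000, 0.603487) = 0.537122
  k4 = f(1.580000, 0.681171) = 0.588389
  w ← 0.525406 + (0.29/6)·(k1 + 2k2 + 2k3 + k4) = 0.681307
w(1.58) ≈ 0.6813

0.6813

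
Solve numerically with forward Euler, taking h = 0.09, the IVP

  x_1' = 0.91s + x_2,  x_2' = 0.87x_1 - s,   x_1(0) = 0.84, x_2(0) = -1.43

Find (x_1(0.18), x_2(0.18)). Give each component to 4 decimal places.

Euler on (x_1,x_2): x_1_{n+1} = x_1_n + h·x_1', x_2_{n+1} = x_2_n + h·x_2'.
0.000000: (0.840000, -1.430000); f=(-1.430000, 0.730800) → (0.711300, -1.364228)
0.090000: (0.711300, -1.364228); f=(-1.282328, 0.528831) → (0.595890, -1.316633)
(x_1(0.18), x_2(0.18)) ≈ (0.5959, -1.3166)

0.5959, -1.3166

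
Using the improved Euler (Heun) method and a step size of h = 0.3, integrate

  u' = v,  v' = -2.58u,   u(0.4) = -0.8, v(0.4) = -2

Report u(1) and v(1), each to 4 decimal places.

Heun on (u,v): k1 = f(t_n, state_n); k2 = f(t_n + h, state_n + h·k1); state_{n+1} = state_n + (h/2)·(k1 + k2).
0.400000: (-0.800000, -2.000000)
  k1 = (-2.000000, 2.064000)
  predictor → (-1.400000, -1.380800)
  k2 = (-1.380800, 3.612000)
  → (-1.307120, -1.148600)
0.700000: (-1.307120, -1.148600)
  k1 = (-1.148600, 3.372370)
  predictor → (-1.651700, -0.136889)
  k2 = (-0.136889, 4.261386)
  → (-1.499943, -0.003537)
(u(1), v(1)) ≈ (-1.4999, -0.0035)

-1.4999, -0.0035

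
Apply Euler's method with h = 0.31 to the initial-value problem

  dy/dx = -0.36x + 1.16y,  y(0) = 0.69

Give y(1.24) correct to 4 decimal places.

2.0959

Euler: y_{n+1} = y_n + h·f(x_n, y_n).
x=0.000000, y=0.690000: f=0.800400 → y ← 0.690000 + 0.31·0.800400 = 0.938124
x=0.310000, y=0.938124: f=0.976624 → y ← 0.938124 + 0.31·0.976624 = 1.240877
x=0.620000, y=1.240877: f=1.216218 → y ← 1.240877 + 0.31·1.216218 = 1.617905
x=0.930000, y=1.617905: f=1.541970 → y ← 1.617905 + 0.31·1.541970 = 2.095916
y(1.24) ≈ 2.0959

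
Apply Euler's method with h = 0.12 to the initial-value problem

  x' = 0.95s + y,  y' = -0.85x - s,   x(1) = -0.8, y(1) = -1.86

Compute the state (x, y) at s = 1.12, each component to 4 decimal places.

-0.9092, -1.8984

Euler on (x,y): x_{n+1} = x_n + h·x', y_{n+1} = y_n + h·y'.
1.000000: (-0.800000, -1.860000); f=(-0.910000, -0.320000) → (-0.909200, -1.898400)
(x(1.12), y(1.12)) ≈ (-0.9092, -1.8984)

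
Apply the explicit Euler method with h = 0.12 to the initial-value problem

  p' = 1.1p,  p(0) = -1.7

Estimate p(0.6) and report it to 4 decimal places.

-3.1600

Euler: p_{n+1} = p_n + h·f(t_n, p_n).
t=0.000000, p=-1.700000: f=-1.870000 → p ← -1.700000 + 0.12·(-1.870000) = -1.924400
t=0.120000, p=-1.924400: f=-2.116840 → p ← -1.924400 + 0.12·(-2.116840) = -2.178421
t=0.240000, p=-2.178421: f=-2.396263 → p ← -2.178421 + 0.12·(-2.396263) = -2.465972
t=0.360000, p=-2.465972: f=-2.712570 → p ← -2.465972 + 0.12·(-2.712570) = -2.791481
t=0.480000, p=-2.791481: f=-3.070629 → p ← -2.791481 + 0.12·(-3.070629) = -3.159956
p(0.6) ≈ -3.1600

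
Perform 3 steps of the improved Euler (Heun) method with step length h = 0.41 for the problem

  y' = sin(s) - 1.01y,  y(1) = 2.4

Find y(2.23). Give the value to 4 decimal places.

1.3555

Heun: k1 = f(s_n, y_n); k2 = f(s_n + h, y_n + h·k1); y_{n+1} = y_n + (h/2)·(k1 + k2).
s=1.000000, y=2.400000:
  k1 = f(1.000000, 2.400000) = -1.582529
  k2 = f(1.410000, 1.751163) = -0.781575
  y ← 2.400000 + (0.41/2)·(-1.582529 + (-0.781575)) = 1.915359
s=1.410000, y=1.915359:
  k1 = f(1.410000, 1.915359) = -0.947412
  k2 = f(1.820000, 1.526920) = -0.573080
  y ← 1.915359 + (0.41/2)·(-0.947412 + (-0.573080)) = 1.603658
s=1.820000, y=1.603658:
  k1 = f(1.820000, 1.603658) = -0.650585
  k2 = f(2.230000, 1.336918) = -0.559807
  y ← 1.603658 + (0.41/2)·(-0.650585 + (-0.559807)) = 1.355527
y(2.23) ≈ 1.3555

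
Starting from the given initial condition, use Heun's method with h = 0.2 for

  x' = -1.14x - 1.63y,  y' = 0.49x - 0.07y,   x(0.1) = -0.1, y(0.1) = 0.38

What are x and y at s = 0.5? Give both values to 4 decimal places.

-0.2495, 0.3332

Heun on (x,y): k1 = f(s_n, state_n); k2 = f(s_n + h, state_n + h·k1); state_{n+1} = state_n + (h/2)·(k1 + k2).
0.100000: (-0.100000, 0.380000)
  k1 = (-0.505400, -0.075600)
  predictor → (-0.201080, 0.364880)
  k2 = (-0.365523, -0.124071)
  → (-0.187092, 0.360033)
0.300000: (-0.187092, 0.360033)
  k1 = (-0.373568, -0.116878)
  predictor → (-0.261806, 0.336657)
  k2 = (-0.250293, -0.151851)
  → (-0.249478, 0.333160)
(x(0.5), y(0.5)) ≈ (-0.2495, 0.3332)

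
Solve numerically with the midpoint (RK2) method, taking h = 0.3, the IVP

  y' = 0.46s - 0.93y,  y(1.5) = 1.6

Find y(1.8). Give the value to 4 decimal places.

1.4147

Midpoint: k1 = f(s_n, y_n); k2 = f(s_n + h/2, y_n + (h/2)·k1); y_{n+1} = y_n + h·k2.
s=1.500000, y=1.600000:
  k1 = f(1.500000, 1.600000) = -0.798000
  k2 = f(1.650000, 1.480300) = -0.617679
  y ← 1.600000 + 0.3·(-0.617679) = 1.414696
y(1.8) ≈ 1.4147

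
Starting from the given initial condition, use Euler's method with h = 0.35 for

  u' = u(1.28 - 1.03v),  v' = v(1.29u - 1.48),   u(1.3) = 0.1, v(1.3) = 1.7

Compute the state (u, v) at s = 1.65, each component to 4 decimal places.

0.0835, 0.8962

Euler on (u,v): u_{n+1} = u_n + h·u', v_{n+1} = v_n + h·v'.
1.300000: (0.100000, 1.700000); f=(-0.047100, -2.296700) → (0.083515, 0.896155)
(u(1.65), v(1.65)) ≈ (0.0835, 0.8962)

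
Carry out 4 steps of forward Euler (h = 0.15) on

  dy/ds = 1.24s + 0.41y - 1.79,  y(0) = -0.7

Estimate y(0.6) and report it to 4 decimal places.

Euler: y_{n+1} = y_n + h·f(s_n, y_n).
s=0.000000, y=-0.700000: f=-2.077000 → y ← -0.700000 + 0.15·(-2.077000) = -1.011550
s=0.150000, y=-1.011550: f=-2.018736 → y ← -1.011550 + 0.15·(-2.018736) = -1.314360
s=0.300000, y=-1.314360: f=-1.956888 → y ← -1.314360 + 0.15·(-1.956888) = -1.607893
s=0.450000, y=-1.607893: f=-1.891236 → y ← -1.607893 + 0.15·(-1.891236) = -1.891579
y(0.6) ≈ -1.8916

-1.8916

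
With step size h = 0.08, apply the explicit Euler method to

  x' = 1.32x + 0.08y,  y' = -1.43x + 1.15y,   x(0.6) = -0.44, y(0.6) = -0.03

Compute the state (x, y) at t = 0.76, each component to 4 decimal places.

Euler on (x,y): x_{n+1} = x_n + h·x', y_{n+1} = y_n + h·y'.
0.600000: (-0.440000, -0.030000); f=(-0.583200, 0.594700) → (-0.486656, 0.017576)
0.680000: (-0.486656, 0.017576); f=(-0.640980, 0.716130) → (-0.537934, 0.074866)
(x(0.76), y(0.76)) ≈ (-0.5379, 0.0749)

-0.5379, 0.0749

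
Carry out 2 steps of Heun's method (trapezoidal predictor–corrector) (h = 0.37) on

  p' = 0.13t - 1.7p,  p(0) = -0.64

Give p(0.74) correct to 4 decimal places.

Heun: k1 = f(t_n, p_n); k2 = f(t_n + h, p_n + h·k1); p_{n+1} = p_n + (h/2)·(k1 + k2).
t=0.000000, p=-0.640000:
  k1 = f(0.000000, -0.640000) = 1.088000
  k2 = f(0.370000, -0.237440) = 0.451748
  p ← -0.640000 + (0.37/2)·(1.088000 + 0.451748) = -0.355147
t=0.370000, p=-0.355147:
  k1 = f(0.370000, -0.355147) = 0.651849
  k2 = f(0.740000, -0.113962) = 0.289936
  p ← -0.355147 + (0.37/2)·(0.651849 + 0.289936) = -0.180916
p(0.74) ≈ -0.1809

-0.1809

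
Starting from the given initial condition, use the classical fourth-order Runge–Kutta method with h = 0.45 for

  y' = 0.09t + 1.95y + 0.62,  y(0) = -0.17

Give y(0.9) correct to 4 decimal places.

RK4: k1 = f(t_n, y_n); k2 = f(t_n + h/2, y_n + (h/2)·k1); k3 = f(t_n + h/2, y_n + (h/2)·k2); k4 = f(t_n + h, y_n + h·k3); y_{n+1} = y_n + (h/6)·(k1 + 2k2 + 2k3 + k4).
t=0.000000, y=-0.170000:
  k1 = f(0.000000, -0.170000) = 0.288500
  k2 = f(0.225000, -0.105088) = 0.435329
  k3 = f(0.225000, -0.072051) = 0.499751
  k4 = f(0.450000, 0.054888) = 0.767531
  y ← -0.170000 + (0.45/6)·(k1 + 2k2 + 2k3 + k4) = 0.049464
t=0.450000, y=0.049464:
  k1 = f(0.450000, 0.049464) = 0.756956
  k2 = f(0.675000, 0.219779) = 1.109320
  k3 = f(0.675000, 0.299061) = 1.263920
  k4 = f(0.900000, 0.618228) = 1.906545
  y ← 0.049464 + (0.45/6)·(k1 + 2k2 + 2k3 + k4) = 0.605213
y(0.9) ≈ 0.6052

0.6052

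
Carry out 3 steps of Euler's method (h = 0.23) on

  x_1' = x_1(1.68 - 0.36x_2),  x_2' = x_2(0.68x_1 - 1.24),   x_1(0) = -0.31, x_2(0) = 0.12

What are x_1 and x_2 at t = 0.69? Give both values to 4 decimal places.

Euler on (x_1,x_2): x_1_{n+1} = x_1_n + h·x_1', x_2_{n+1} = x_2_n + h·x_2'.
0.000000: (-0.310000, 0.120000); f=(-0.507408, -0.174096) → (-0.426704, 0.079958)
0.230000: (-0.426704, 0.079958); f=(-0.704580, -0.122348) → (-0.588757, 0.051818)
0.460000: (-0.588757, 0.051818); f=(-0.978129, -0.085000) → (-0.813727, 0.032268)
(x_1(0.69), x_2(0.69)) ≈ (-0.8137, 0.0323)

-0.8137, 0.0323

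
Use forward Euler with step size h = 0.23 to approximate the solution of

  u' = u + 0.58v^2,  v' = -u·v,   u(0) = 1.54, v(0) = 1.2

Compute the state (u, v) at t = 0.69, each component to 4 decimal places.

3.2766, 0.1578

Euler on (u,v): u_{n+1} = u_n + h·u', v_{n+1} = v_n + h·v'.
0.000000: (1.540000, 1.200000); f=(2.375200, -1.848000) → (2.086296, 0.774960)
0.230000: (2.086296, 0.774960); f=(2.434623, -1.616796) → (2.646259, 0.403097)
0.460000: (2.646259, 0.403097); f=(2.740502, -1.066699) → (3.276575, 0.157756)
(u(0.69), v(0.69)) ≈ (3.2766, 0.1578)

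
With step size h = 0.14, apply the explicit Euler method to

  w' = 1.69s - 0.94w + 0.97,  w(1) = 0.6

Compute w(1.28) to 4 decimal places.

Euler: w_{n+1} = w_n + h·f(s_n, w_n).
s=1.000000, w=0.600000: f=2.096000 → w ← 0.600000 + 0.14·2.096000 = 0.893440
s=1.140000, w=0.893440: f=2.056766 → w ← 0.893440 + 0.14·2.056766 = 1.181387
w(1.28) ≈ 1.1814

1.1814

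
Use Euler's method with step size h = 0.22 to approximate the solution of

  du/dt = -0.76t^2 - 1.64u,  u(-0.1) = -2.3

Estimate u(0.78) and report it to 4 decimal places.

-0.4502

Euler: u_{n+1} = u_n + h·f(t_n, u_n).
t=-0.100000, u=-2.300000: f=3.764400 → u ← -2.300000 + 0.22·3.764400 = -1.471832
t=0.120000, u=-1.471832: f=2.402860 → u ← -1.471832 + 0.22·2.402860 = -0.943203
t=0.340000, u=-0.943203: f=1.458996 → u ← -0.943203 + 0.22·1.458996 = -0.622223
t=0.560000, u=-0.622223: f=0.782111 → u ← -0.622223 + 0.22·0.782111 = -0.450159
u(0.78) ≈ -0.4502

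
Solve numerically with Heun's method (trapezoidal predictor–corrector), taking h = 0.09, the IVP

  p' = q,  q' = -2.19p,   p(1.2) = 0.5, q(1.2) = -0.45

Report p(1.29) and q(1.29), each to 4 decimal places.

Heun on (p,q): k1 = f(t_n, state_n); k2 = f(t_n + h, state_n + h·k1); state_{n+1} = state_n + (h/2)·(k1 + k2).
1.200000: (0.500000, -0.450000)
  k1 = (-0.450000, -1.095000)
  predictor → (0.459500, -0.548550)
  k2 = (-0.548550, -1.006305)
  → (0.455065, -0.544559)
(p(1.29), q(1.29)) ≈ (0.4551, -0.5446)

0.4551, -0.5446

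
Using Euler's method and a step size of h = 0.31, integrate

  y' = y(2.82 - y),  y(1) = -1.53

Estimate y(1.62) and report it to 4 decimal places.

Euler: y_{n+1} = y_n + h·f(s_n, y_n).
s=1.000000, y=-1.530000: f=-6.655500 → y ← -1.530000 + 0.31·(-6.655500) = -3.593205
s=1.310000, y=-3.593205: f=-23.043960 → y ← -3.593205 + 0.31·(-23.043960) = -10.736833
y(1.62) ≈ -10.7368

-10.7368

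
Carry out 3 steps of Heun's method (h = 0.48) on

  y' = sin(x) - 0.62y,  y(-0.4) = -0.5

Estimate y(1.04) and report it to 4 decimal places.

Heun: k1 = f(x_n, y_n); k2 = f(x_n + h, y_n + h·k1); y_{n+1} = y_n + (h/2)·(k1 + k2).
x=-0.400000, y=-0.500000:
  k1 = f(-0.400000, -0.500000) = -0.079418
  k2 = f(0.080000, -0.538121) = 0.413550
  y ← -0.500000 + (0.48/2)·(-0.079418 + 0.413550) = -0.419808
x=0.080000, y=-0.419808:
  k1 = f(0.080000, -0.419808) = 0.340196
  k2 = f(0.560000, -0.256514) = 0.690225
  y ← -0.419808 + (0.48/2)·(0.340196 + 0.690225) = -0.172507
x=0.560000, y=-0.172507:
  k1 = f(0.560000, -0.172507) = 0.638141
  k2 = f(1.040000, 0.133800) = 0.779448
  y ← -0.172507 + (0.48/2)·(0.638141 + 0.779448) = 0.167714
y(1.04) ≈ 0.1677

0.1677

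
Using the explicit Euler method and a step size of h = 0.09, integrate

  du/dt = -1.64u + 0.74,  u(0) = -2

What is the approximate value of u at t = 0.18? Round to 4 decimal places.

Euler: u_{n+1} = u_n + h·f(t_n, u_n).
t=0.000000, u=-2.000000: f=4.020000 → u ← -2.000000 + 0.09·4.020000 = -1.638200
t=0.090000, u=-1.638200: f=3.426648 → u ← -1.638200 + 0.09·3.426648 = -1.329802
u(0.18) ≈ -1.3298

-1.3298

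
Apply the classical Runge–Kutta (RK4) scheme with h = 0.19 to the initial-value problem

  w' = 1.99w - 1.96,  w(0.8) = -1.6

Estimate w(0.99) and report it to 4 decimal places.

-2.7876

RK4: k1 = f(t_n, w_n); k2 = f(t_n + h/2, w_n + (h/2)·k1); k3 = f(t_n + h/2, w_n + (h/2)·k2); k4 = f(t_n + h, w_n + h·k3); w_{n+1} = w_n + (h/6)·(k1 + 2k2 + 2k3 + k4).
t=0.800000, w=-1.600000:
  k1 = f(0.800000, -1.600000) = -5.144000
  k2 = f(0.895000, -2.088680) = -6.116473
  k3 = f(0.895000, -2.181065) = -6.300319
  k4 = f(0.990000, -2.797061) = -7.526151
  w ← -1.600000 + (0.19/6)·(k1 + 2k2 + 2k3 + k4) = -2.787618
w(0.99) ≈ -2.7876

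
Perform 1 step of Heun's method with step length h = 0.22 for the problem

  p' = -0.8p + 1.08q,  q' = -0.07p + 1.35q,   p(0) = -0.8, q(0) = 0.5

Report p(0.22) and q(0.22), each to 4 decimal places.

Heun on (p,q): k1 = f(t_n, state_n); k2 = f(t_n + h, state_n + h·k1); state_{n+1} = state_n + (h/2)·(k1 + k2).
0.000000: (-0.800000, 0.500000)
  k1 = (1.180000, 0.731000)
  predictor → (-0.540400, 0.660820)
  k2 = (1.146006, 0.929935)
  → (-0.544139, 0.682703)
(p(0.22), q(0.22)) ≈ (-0.5441, 0.6827)

-0.5441, 0.6827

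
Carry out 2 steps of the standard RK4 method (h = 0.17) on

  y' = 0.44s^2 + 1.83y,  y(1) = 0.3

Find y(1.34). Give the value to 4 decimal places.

RK4: k1 = f(s_n, y_n); k2 = f(s_n + h/2, y_n + (h/2)·k1); k3 = f(s_n + h/2, y_n + (h/2)·k2); k4 = f(s_n + h, y_n + h·k3); y_{n+1} = y_n + (h/6)·(k1 + 2k2 + 2k3 + k4).
s=1.000000, y=0.300000:
  k1 = f(1.000000, 0.300000) = 0.989000
  k2 = f(1.085000, 0.384065) = 1.220818
  k3 = f(1.085000, 0.403770) = 1.256877
  k4 = f(1.170000, 0.513669) = 1.542331
  y ← 0.300000 + (0.17/6)·(k1 + 2k2 + 2k3 + k4) = 0.512124
s=1.170000, y=0.512124:
  k1 = f(1.170000, 0.512124) = 1.539502
  k2 = f(1.255000, 0.642981) = 1.869667
  k3 = f(1.255000, 0.671045) = 1.921024
  k4 = f(1.340000, 0.838698) = 2.324881
  y ← 0.512124 + (0.17/6)·(k1 + 2k2 + 2k3 + k4) = 0.836420
y(1.34) ≈ 0.8364

0.8364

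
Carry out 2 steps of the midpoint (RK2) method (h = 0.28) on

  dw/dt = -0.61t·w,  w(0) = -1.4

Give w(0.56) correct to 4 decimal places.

-1.2708

Midpoint: k1 = f(t_n, w_n); k2 = f(t_n + h/2, w_n + (h/2)·k1); w_{n+1} = w_n + h·k2.
t=0.000000, w=-1.400000:
  k1 = f(0.000000, -1.400000) = 0.000000
  k2 = f(0.140000, -1.400000) = 0.119560
  w ← -1.400000 + 0.28·0.119560 = -1.366523
t=0.280000, w=-1.366523:
  k1 = f(0.280000, -1.366523) = 0.233402
  k2 = f(0.420000, -1.333847) = 0.341732
  w ← -1.366523 + 0.28·0.341732 = -1.270838
w(0.56) ≈ -1.2708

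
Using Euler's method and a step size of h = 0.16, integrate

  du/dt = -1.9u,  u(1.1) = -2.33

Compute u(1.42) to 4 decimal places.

Euler: u_{n+1} = u_n + h·f(t_n, u_n).
t=1.100000, u=-2.330000: f=4.427000 → u ← -2.330000 + 0.16·4.427000 = -1.621680
t=1.260000, u=-1.621680: f=3.081192 → u ← -1.621680 + 0.16·3.081192 = -1.128689
u(1.42) ≈ -1.1287

-1.1287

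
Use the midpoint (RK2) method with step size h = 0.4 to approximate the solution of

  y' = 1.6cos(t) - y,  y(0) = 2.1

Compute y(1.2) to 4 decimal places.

1.4268

Midpoint: k1 = f(t_n, y_n); k2 = f(t_n + h/2, y_n + (h/2)·k1); y_{n+1} = y_n + h·k2.
t=0.000000, y=2.100000:
  k1 = f(0.000000, 2.100000) = -0.500000
  k2 = f(0.200000, 2.000000) = -0.431893
  y ← 2.100000 + 0.4·(-0.431893) = 1.927243
t=0.400000, y=1.927243:
  k1 = f(0.400000, 1.927243) = -0.453545
  k2 = f(0.600000, 1.836534) = -0.515997
  y ← 1.927243 + 0.4·(-0.515997) = 1.720844
t=0.800000, y=1.720844:
  k1 = f(0.800000, 1.720844) = -0.606113
  k2 = f(1.000000, 1.599621) = -0.735138
  y ← 1.720844 + 0.4·(-0.735138) = 1.426789
y(1.2) ≈ 1.4268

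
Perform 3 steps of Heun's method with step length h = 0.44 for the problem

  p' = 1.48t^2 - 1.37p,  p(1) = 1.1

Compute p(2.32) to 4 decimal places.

3.5140

Heun: k1 = f(t_n, p_n); k2 = f(t_n + h, p_n + h·k1); p_{n+1} = p_n + (h/2)·(k1 + k2).
t=1.000000, p=1.100000:
  k1 = f(1.000000, 1.100000) = -0.027000
  k2 = f(1.440000, 1.088120) = 1.578204
  p ← 1.100000 + (0.44/2)·(-0.027000 + 1.578204) = 1.441265
t=1.440000, p=1.441265:
  k1 = f(1.440000, 1.441265) = 1.094395
  k2 = f(1.880000, 1.922799) = 2.596678
  p ← 1.441265 + (0.44/2)·(1.094395 + 2.596678) = 2.253301
t=1.880000, p=2.253301:
  k1 = f(1.880000, 2.253301) = 2.143890
  k2 = f(2.320000, 3.196612) = 3.586593
  p ← 2.253301 + (0.44/2)·(2.143890 + 3.586593) = 3.514007
p(2.32) ≈ 3.5140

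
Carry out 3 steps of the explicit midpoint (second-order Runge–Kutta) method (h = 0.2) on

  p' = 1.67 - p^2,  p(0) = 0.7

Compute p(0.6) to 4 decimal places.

1.1323

Midpoint: k1 = f(x_n, p_n); k2 = f(x_n + h/2, p_n + (h/2)·k1); p_{n+1} = p_n + h·k2.
x=0.000000, p=0.700000:
  k1 = f(0.000000, 0.700000) = 1.180000
  k2 = f(0.100000, 0.818000) = 1.000876
  p ← 0.700000 + 0.2·1.000876 = 0.900175
x=0.200000, p=0.900175:
  k1 = f(0.200000, 0.900175) = 0.859685
  k2 = f(0.300000, 0.986144) = 0.697521
  p ← 0.900175 + 0.2·0.697521 = 1.039679
x=0.400000, p=1.039679:
  k1 = f(0.400000, 1.039679) = 0.589067
  k2 = f(0.500000, 1.098586) = 0.463109
  p ← 1.039679 + 0.2·0.463109 = 1.132301
p(0.6) ≈ 1.1323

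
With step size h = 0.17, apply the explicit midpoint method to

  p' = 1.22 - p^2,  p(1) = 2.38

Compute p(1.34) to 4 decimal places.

1.6215

Midpoint: k1 = f(x_n, p_n); k2 = f(x_n + h/2, p_n + (h/2)·k1); p_{n+1} = p_n + h·k2.
x=1.000000, p=2.380000:
  k1 = f(1.000000, 2.380000) = -4.444400
  k2 = f(1.085000, 2.002226) = -2.788909
  p ← 2.380000 + 0.17·(-2.788909) = 1.905885
x=1.170000, p=1.905885:
  k1 = f(1.170000, 1.905885) = -2.412399
  k2 = f(1.255000, 1.700832) = -1.672828
  p ← 1.905885 + 0.17·(-1.672828) = 1.621505
p(1.34) ≈ 1.6215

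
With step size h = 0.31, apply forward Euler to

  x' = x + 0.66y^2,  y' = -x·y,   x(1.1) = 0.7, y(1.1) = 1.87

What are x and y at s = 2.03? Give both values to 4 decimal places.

Euler on (x,y): x_{n+1} = x_n + h·x', y_{n+1} = y_n + h·y'.
1.100000: (0.700000, 1.870000); f=(3.007954, -1.309000) → (1.632466, 1.464210)
1.410000: (1.632466, 1.464210); f=(3.047447, -2.390273) → (2.577174, 0.723225)
1.720000: (2.577174, 0.723225); f=(2.922391, -1.863878) → (3.483115, 0.145423)
(x(2.03), y(2.03)) ≈ (3.4831, 0.1454)

3.4831, 0.1454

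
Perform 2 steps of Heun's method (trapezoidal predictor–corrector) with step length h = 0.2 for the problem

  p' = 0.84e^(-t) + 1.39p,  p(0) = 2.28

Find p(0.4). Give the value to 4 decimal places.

Heun: k1 = f(t_n, p_n); k2 = f(t_n + h, p_n + h·k1); p_{n+1} = p_n + (h/2)·(k1 + k2).
t=0.000000, p=2.280000:
  k1 = f(0.000000, 2.280000) = 4.009200
  k2 = f(0.200000, 3.081840) = 4.971491
  p ← 2.280000 + (0.2/2)·(4.009200 + 4.971491) = 3.178069
t=0.200000, p=3.178069:
  k1 = f(0.200000, 3.178069) = 5.105250
  k2 = f(0.400000, 4.199119) = 6.399844
  p ← 3.178069 + (0.2/2)·(5.105250 + 6.399844) = 4.328579
p(0.4) ≈ 4.3286

4.3286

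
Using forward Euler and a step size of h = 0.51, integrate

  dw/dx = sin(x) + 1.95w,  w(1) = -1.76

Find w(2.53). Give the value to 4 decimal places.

-10.7823

Euler: w_{n+1} = w_n + h·f(x_n, w_n).
x=1.000000, w=-1.760000: f=-2.590529 → w ← -1.760000 + 0.51·(-2.590529) = -3.081170
x=1.510000, w=-3.081170: f=-5.010129 → w ← -3.081170 + 0.51·(-5.010129) = -5.636335
x=2.020000, w=-5.636335: f=-10.090061 → w ← -5.636335 + 0.51·(-10.090061) = -10.782266
w(2.53) ≈ -10.7823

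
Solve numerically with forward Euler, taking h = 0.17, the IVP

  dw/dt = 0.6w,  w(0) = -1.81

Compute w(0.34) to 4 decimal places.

-2.1981

Euler: w_{n+1} = w_n + h·f(t_n, w_n).
t=0.000000, w=-1.810000: f=-1.086000 → w ← -1.810000 + 0.17·(-1.086000) = -1.994620
t=0.170000, w=-1.994620: f=-1.196772 → w ← -1.994620 + 0.17·(-1.196772) = -2.198071
w(0.34) ≈ -2.1981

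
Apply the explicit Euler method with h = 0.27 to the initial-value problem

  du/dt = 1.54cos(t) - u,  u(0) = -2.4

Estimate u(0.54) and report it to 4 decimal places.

-0.5747

Euler: u_{n+1} = u_n + h·f(t_n, u_n).
t=0.000000, u=-2.400000: f=3.940000 → u ← -2.400000 + 0.27·3.940000 = -1.336200
t=0.270000, u=-1.336200: f=2.820407 → u ← -1.336200 + 0.27·2.820407 = -0.574690
u(0.54) ≈ -0.5747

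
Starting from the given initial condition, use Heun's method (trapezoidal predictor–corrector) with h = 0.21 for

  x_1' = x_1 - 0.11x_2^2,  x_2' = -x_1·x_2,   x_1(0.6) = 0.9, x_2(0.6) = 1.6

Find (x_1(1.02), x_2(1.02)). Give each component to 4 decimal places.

Heun on (x_1,x_2): k1 = f(t_n, state_n); k2 = f(t_n + h, state_n + h·k1); state_{n+1} = state_n + (h/2)·(k1 + k2).
0.600000: (0.900000, 1.600000)
  k1 = (0.618400, -1.440000)
  predictor → (1.029864, 1.297600)
  k2 = (0.844650, -1.336352)
  → (1.053620, 1.308483)
0.810000: (1.053620, 1.308483)
  k1 = (0.865286, -1.378644)
  predictor → (1.235330, 1.018968)
  k2 = (1.121118, -1.258762)
  → (1.262193, 1.031555)
(x_1(1.02), x_2(1.02)) ≈ (1.2622, 1.0316)

1.2622, 1.0316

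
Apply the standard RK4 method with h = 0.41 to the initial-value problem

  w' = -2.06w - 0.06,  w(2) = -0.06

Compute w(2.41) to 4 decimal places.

RK4: k1 = f(s_n, w_n); k2 = f(s_n + h/2, w_n + (h/2)·k1); k3 = f(s_n + h/2, w_n + (h/2)·k2); k4 = f(s_n + h, w_n + h·k3); w_{n+1} = w_n + (h/6)·(k1 + 2k2 + 2k3 + k4).
s=2.000000, w=-0.060000:
  k1 = f(2.000000, -0.060000) = 0.063600
  k2 = f(2.205000, -0.046962) = 0.036742
  k3 = f(2.205000, -0.052468) = 0.048084
  k4 = f(2.410000, -0.040286) = 0.022988
  w ← -0.060000 + (0.41/6)·(k1 + 2k2 + 2k3 + k4) = -0.042490
w(2.41) ≈ -0.0425

-0.0425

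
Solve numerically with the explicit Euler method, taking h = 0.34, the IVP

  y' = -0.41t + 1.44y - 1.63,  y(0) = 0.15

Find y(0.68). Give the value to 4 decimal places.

-1.0943

Euler: y_{n+1} = y_n + h·f(t_n, y_n).
t=0.000000, y=0.150000: f=-1.414000 → y ← 0.150000 + 0.34·(-1.414000) = -0.330760
t=0.340000, y=-0.330760: f=-2.245694 → y ← -0.330760 + 0.34·(-2.245694) = -1.094296
y(0.68) ≈ -1.0943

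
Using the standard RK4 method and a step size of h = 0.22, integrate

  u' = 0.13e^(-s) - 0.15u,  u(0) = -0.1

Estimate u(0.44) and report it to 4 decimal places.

-0.0489

RK4: k1 = f(s_n, u_n); k2 = f(s_n + h/2, u_n + (h/2)·k1); k3 = f(s_n + h/2, u_n + (h/2)·k2); k4 = f(s_n + h, u_n + h·k3); u_{n+1} = u_n + (h/6)·(k1 + 2k2 + 2k3 + k4).
s=0.000000, u=-0.100000:
  k1 = f(0.000000, -0.100000) = 0.145000
  k2 = f(0.110000, -0.084050) = 0.129066
  k3 = f(0.110000, -0.085803) = 0.129329
  k4 = f(0.220000, -0.071548) = 0.115060
  u ← -0.100000 + (0.22/6)·(k1 + 2k2 + 2k3 + k4) = -0.071516
s=0.220000, u=-0.071516:
  k1 = f(0.220000, -0.071516) = 0.115055
  k2 = f(0.330000, -0.058860) = 0.102289
  k3 = f(0.330000, -0.060264) = 0.102500
  k4 = f(0.440000, -0.048966) = 0.091070
  u ← -0.071516 + (0.22/6)·(k1 + 2k2 + 2k3 + k4) = -0.048940
u(0.44) ≈ -0.0489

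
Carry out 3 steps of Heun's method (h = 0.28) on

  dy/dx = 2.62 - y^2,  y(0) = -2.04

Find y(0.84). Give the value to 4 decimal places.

Heun: k1 = f(x_n, y_n); k2 = f(x_n + h, y_n + h·k1); y_{n+1} = y_n + (h/2)·(k1 + k2).
x=0.000000, y=-2.040000:
  k1 = f(0.000000, -2.040000) = -1.541600
  k2 = f(0.280000, -2.471648) = -3.489044
  y ← -2.040000 + (0.28/2)·(-1.541600 + (-3.489044)) = -2.744290
x=0.280000, y=-2.744290:
  k1 = f(0.280000, -2.744290) = -4.911128
  k2 = f(0.560000, -4.119406) = -14.349506
  y ← -2.744290 + (0.28/2)·(-4.911128 + (-14.349506)) = -5.440779
x=0.560000, y=-5.440779:
  k1 = f(0.560000, -5.440779) = -26.982076
  k2 = f(0.840000, -12.995760) = -166.269787
  y ← -5.440779 + (0.28/2)·(-26.982076 + (-166.269787)) = -32.496040
y(0.84) ≈ -32.4960

-32.4960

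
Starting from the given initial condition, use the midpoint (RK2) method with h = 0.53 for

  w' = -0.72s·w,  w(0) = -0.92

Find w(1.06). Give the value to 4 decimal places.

-0.6015

Midpoint: k1 = f(s_n, w_n); k2 = f(s_n + h/2, w_n + (h/2)·k1); w_{n+1} = w_n + h·k2.
s=0.000000, w=-0.920000:
  k1 = f(0.000000, -0.920000) = 0.000000
  k2 = f(0.265000, -0.920000) = 0.175536
  w ← -0.920000 + 0.53·0.175536 = -0.826966
s=0.530000, w=-0.826966:
  k1 = f(0.530000, -0.826966) = 0.315570
  k2 = f(0.795000, -0.743340) = 0.425488
  w ← -0.826966 + 0.53·0.425488 = -0.601457
w(1.06) ≈ -0.6015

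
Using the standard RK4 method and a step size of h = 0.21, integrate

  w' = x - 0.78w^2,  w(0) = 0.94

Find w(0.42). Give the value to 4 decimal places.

0.7935

RK4: k1 = f(x_n, w_n); k2 = f(x_n + h/2, w_n + (h/2)·k1); k3 = f(x_n + h/2, w_n + (h/2)·k2); k4 = f(x_n + h, w_n + h·k3); w_{n+1} = w_n + (h/6)·(k1 + 2k2 + 2k3 + k4).
x=0.000000, w=0.940000:
  k1 = f(0.000000, 0.940000) = -0.689208
  k2 = f(0.105000, 0.867633) = -0.482174
  k3 = f(0.105000, 0.889372) = -0.511966
  k4 = f(0.210000, 0.832487) = -0.330567
  w ← 0.940000 + (0.21/6)·(k1 + 2k2 + 2k3 + k4) = 0.834718
x=0.210000, w=0.834718:
  k1 = f(0.210000, 0.834718) = -0.333468
  k2 = f(0.315000, 0.799704) = -0.183831
  k3 = f(0.315000, 0.815416) = -0.203624
  k4 = f(0.420000, 0.791957) = -0.069213
  w ← 0.834718 + (0.21/6)·(k1 + 2k2 + 2k3 + k4) = 0.793502
w(0.42) ≈ 0.7935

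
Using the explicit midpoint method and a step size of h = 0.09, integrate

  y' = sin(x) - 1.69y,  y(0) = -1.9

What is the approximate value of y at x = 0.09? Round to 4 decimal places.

Midpoint: k1 = f(x_n, y_n); k2 = f(x_n + h/2, y_n + (h/2)·k1); y_{n+1} = y_n + h·k2.
x=0.000000, y=-1.900000:
  k1 = f(0.000000, -1.900000) = 3.211000
  k2 = f(0.045000, -1.755505) = 3.011788
  y ← -1.900000 + 0.09·3.011788 = -1.628939
y(0.09) ≈ -1.6289

-1.6289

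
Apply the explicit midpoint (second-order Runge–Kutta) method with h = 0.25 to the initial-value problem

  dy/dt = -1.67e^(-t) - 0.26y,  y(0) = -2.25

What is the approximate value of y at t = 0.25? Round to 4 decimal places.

-2.4634

Midpoint: k1 = f(t_n, y_n); k2 = f(t_n + h/2, y_n + (h/2)·k1); y_{n+1} = y_n + h·k2.
t=0.000000, y=-2.250000:
  k1 = f(0.000000, -2.250000) = -1.085000
  k2 = f(0.125000, -2.385625) = -0.853507
  y ← -2.250000 + 0.25·(-0.853507) = -2.463377
y(0.25) ≈ -2.4634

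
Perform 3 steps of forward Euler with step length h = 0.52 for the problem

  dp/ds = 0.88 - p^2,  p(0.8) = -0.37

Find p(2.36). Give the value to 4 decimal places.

Euler: p_{n+1} = p_n + h·f(s_n, p_n).
s=0.800000, p=-0.370000: f=0.743100 → p ← -0.370000 + 0.52·0.743100 = 0.016412
s=1.320000, p=0.016412: f=0.879731 → p ← 0.016412 + 0.52·0.879731 = 0.473872
s=1.840000, p=0.473872: f=0.655445 → p ← 0.473872 + 0.52·0.655445 = 0.814704
p(2.36) ≈ 0.8147

0.8147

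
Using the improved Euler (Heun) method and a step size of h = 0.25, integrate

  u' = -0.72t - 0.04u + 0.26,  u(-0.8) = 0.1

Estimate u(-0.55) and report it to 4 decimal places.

0.2845

Heun: k1 = f(t_n, u_n); k2 = f(t_n + h, u_n + h·k1); u_{n+1} = u_n + (h/2)·(k1 + k2).
t=-0.800000, u=0.100000:
  k1 = f(-0.800000, 0.100000) = 0.832000
  k2 = f(-0.550000, 0.308000) = 0.643680
  u ← 0.100000 + (0.25/2)·(0.832000 + 0.643680) = 0.284460
u(-0.55) ≈ 0.2845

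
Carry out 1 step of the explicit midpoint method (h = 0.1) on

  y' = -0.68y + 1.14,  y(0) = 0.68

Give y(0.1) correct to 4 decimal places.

0.7455

Midpoint: k1 = f(t_n, y_n); k2 = f(t_n + h/2, y_n + (h/2)·k1); y_{n+1} = y_n + h·k2.
t=0.000000, y=0.680000:
  k1 = f(0.000000, 0.680000) = 0.677600
  k2 = f(0.050000, 0.713880) = 0.654562
  y ← 0.680000 + 0.1·0.654562 = 0.745456
y(0.1) ≈ 0.7455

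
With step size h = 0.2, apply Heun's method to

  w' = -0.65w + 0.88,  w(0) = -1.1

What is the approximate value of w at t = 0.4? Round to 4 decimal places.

Heun: k1 = f(t_n, w_n); k2 = f(t_n + h, w_n + h·k1); w_{n+1} = w_n + (h/2)·(k1 + k2).
t=0.000000, w=-1.100000:
  k1 = f(0.000000, -1.100000) = 1.595000
  k2 = f(0.200000, -0.781000) = 1.387650
  w ← -1.100000 + (0.2/2)·(1.595000 + 1.387650) = -0.801735
t=0.200000, w=-0.801735:
  k1 = f(0.200000, -0.801735) = 1.401128
  k2 = f(0.400000, -0.521509) = 1.218981
  w ← -0.801735 + (0.2/2)·(1.401128 + 1.218981) = -0.539724
w(0.4) ≈ -0.5397

-0.5397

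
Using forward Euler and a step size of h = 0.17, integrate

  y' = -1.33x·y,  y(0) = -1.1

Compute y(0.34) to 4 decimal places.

Euler: y_{n+1} = y_n + h·f(x_n, y_n).
x=0.000000, y=-1.100000: f=0.000000 → y ← -1.100000 + 0.17·0.000000 = -1.100000
x=0.170000, y=-1.100000: f=0.248710 → y ← -1.100000 + 0.17·0.248710 = -1.057719
y(0.34) ≈ -1.0577

-1.0577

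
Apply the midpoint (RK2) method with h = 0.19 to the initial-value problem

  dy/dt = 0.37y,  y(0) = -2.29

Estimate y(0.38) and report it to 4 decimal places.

-2.6354

Midpoint: k1 = f(t_n, y_n); k2 = f(t_n + h/2, y_n + (h/2)·k1); y_{n+1} = y_n + h·k2.
t=0.000000, y=-2.290000:
  k1 = f(0.000000, -2.290000) = -0.847300
  k2 = f(0.095000, -2.370494) = -0.877083
  y ← -2.290000 + 0.19·(-0.877083) = -2.456646
t=0.190000, y=-2.456646:
  k1 = f(0.190000, -2.456646) = -0.908959
  k2 = f(0.285000, -2.542997) = -0.940909
  y ← -2.456646 + 0.19·(-0.940909) = -2.635418
y(0.38) ≈ -2.6354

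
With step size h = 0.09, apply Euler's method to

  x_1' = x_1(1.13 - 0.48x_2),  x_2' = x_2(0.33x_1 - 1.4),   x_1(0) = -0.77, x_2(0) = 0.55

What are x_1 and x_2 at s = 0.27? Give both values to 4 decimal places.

-0.9735, 0.3369

Euler on (x_1,x_2): x_1_{n+1} = x_1_n + h·x_1', x_2_{n+1} = x_2_n + h·x_2'.
0.000000: (-0.770000, 0.550000); f=(-0.666820, -0.909755) → (-0.830014, 0.468122)
0.090000: (-0.830014, 0.468122); f=(-0.751413, -0.783592) → (-0.897641, 0.397599)
0.180000: (-0.897641, 0.397599); f=(-0.843022, -0.674416) → (-0.973513, 0.336901)
(x_1(0.27), x_2(0.27)) ≈ (-0.9735, 0.3369)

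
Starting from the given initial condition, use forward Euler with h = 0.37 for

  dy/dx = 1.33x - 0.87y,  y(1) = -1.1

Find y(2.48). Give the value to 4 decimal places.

1.8498

Euler: y_{n+1} = y_n + h·f(x_n, y_n).
x=1.000000, y=-1.100000: f=2.287000 → y ← -1.100000 + 0.37·2.287000 = -0.253810
x=1.370000, y=-0.253810: f=2.042915 → y ← -0.253810 + 0.37·2.042915 = 0.502068
x=1.740000, y=0.502068: f=1.877400 → y ← 0.502068 + 0.37·1.877400 = 1.196707
x=2.110000, y=1.196707: f=1.765165 → y ← 1.196707 + 0.37·1.765165 = 1.849818
y(2.48) ≈ 1.8498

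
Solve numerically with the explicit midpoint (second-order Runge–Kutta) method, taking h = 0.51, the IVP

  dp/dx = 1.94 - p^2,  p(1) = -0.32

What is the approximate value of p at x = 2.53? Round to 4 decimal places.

1.2430

Midpoint: k1 = f(x_n, p_n); k2 = f(x_n + h/2, p_n + (h/2)·k1); p_{n+1} = p_n + h·k2.
x=1.000000, p=-0.320000:
  k1 = f(1.000000, -0.320000) = 1.837600
  k2 = f(1.255000, 0.148588) = 1.917922
  p ← -0.320000 + 0.51·1.917922 = 0.658140
x=1.510000, p=0.658140:
  k1 = f(1.510000, 0.658140) = 1.506852
  k2 = f(1.765000, 1.042387) = 0.853429
  p ← 0.658140 + 0.51·0.853429 = 1.093389
x=2.020000, p=1.093389:
  k1 = f(2.020000, 1.093389) = 0.744501
  k2 = f(2.275000, 1.283237) = 0.293304
  p ← 1.093389 + 0.51·0.293304 = 1.242974
p(2.53) ≈ 1.2430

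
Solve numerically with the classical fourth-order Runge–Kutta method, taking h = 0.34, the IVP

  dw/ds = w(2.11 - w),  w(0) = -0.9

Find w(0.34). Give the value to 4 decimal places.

-3.2430

RK4: k1 = f(s_n, w_n); k2 = f(s_n + h/2, w_n + (h/2)·k1); k3 = f(s_n + h/2, w_n + (h/2)·k2); k4 = f(s_n + h, w_n + h·k3); w_{n+1} = w_n + (h/6)·(k1 + 2k2 + 2k3 + k4).
s=0.000000, w=-0.900000:
  k1 = f(0.000000, -0.900000) = -2.709000
  k2 = f(0.170000, -1.360530) = -4.721760
  k3 = f(0.170000, -1.702699) = -6.491880
  k4 = f(0.340000, -3.107239) = -16.211210
  w ← -0.900000 + (0.34/6)·(k1 + 2k2 + 2k3 + k4) = -3.243024
w(0.34) ≈ -3.2430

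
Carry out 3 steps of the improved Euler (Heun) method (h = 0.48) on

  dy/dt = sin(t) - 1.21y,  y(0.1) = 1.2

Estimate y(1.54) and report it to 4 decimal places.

0.7759

Heun: k1 = f(t_n, y_n); k2 = f(t_n + h, y_n + h·k1); y_{n+1} = y_n + (h/2)·(k1 + k2).
t=0.100000, y=1.200000:
  k1 = f(0.100000, 1.200000) = -1.352167
  k2 = f(0.580000, 0.550960) = -0.118638
  y ← 1.200000 + (0.48/2)·(-1.352167 + (-0.118638)) = 0.847007
t=0.580000, y=0.847007:
  k1 = f(0.580000, 0.847007) = -0.476854
  k2 = f(1.060000, 0.618117) = 0.124434
  y ← 0.847007 + (0.48/2)·(-0.476854 + 0.124434) = 0.762426
t=1.060000, y=0.762426:
  k1 = f(1.060000, 0.762426) = -0.050180
  k2 = f(1.540000, 0.738340) = 0.106135
  y ← 0.762426 + (0.48/2)·(-0.050180 + 0.106135) = 0.775855
y(1.54) ≈ 0.7759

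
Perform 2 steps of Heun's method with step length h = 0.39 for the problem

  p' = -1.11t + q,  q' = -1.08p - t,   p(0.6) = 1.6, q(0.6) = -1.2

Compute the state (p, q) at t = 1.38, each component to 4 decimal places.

-0.8196, -2.4931

Heun on (p,q): k1 = f(t_n, state_n); k2 = f(t_n + h, state_n + h·k1); state_{n+1} = state_n + (h/2)·(k1 + k2).
0.600000: (1.600000, -1.200000)
  k1 = (-1.866000, -2.328000)
  predictor → (0.872260, -2.107920)
  k2 = (-3.206820, -1.932041)
  → (0.610800, -2.030708)
0.990000: (0.610800, -2.030708)
  k1 = (-3.129608, -1.649664)
  predictor → (-0.609747, -2.674077)
  k2 = (-4.205877, -0.721473)
  → (-0.819619, -2.493080)
(p(1.38), q(1.38)) ≈ (-0.8196, -2.4931)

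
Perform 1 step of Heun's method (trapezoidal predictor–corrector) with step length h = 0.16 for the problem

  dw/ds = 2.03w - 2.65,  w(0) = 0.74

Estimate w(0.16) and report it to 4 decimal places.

Heun: k1 = f(s_n, w_n); k2 = f(s_n + h, w_n + h·k1); w_{n+1} = w_n + (h/2)·(k1 + k2).
s=0.000000, w=0.740000:
  k1 = f(0.000000, 0.740000) = -1.147800
  k2 = f(0.160000, 0.556352) = -1.520605
  w ← 0.740000 + (0.16/2)·(-1.147800 + (-1.520605)) = 0.526528
w(0.16) ≈ 0.5265

0.5265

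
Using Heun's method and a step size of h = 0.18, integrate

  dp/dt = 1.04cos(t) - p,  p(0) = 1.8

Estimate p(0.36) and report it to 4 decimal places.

Heun: k1 = f(t_n, p_n); k2 = f(t_n + h, p_n + h·k1); p_{n+1} = p_n + (h/2)·(k1 + k2).
t=0.000000, p=1.800000:
  k1 = f(0.000000, 1.800000) = -0.760000
  k2 = f(0.180000, 1.663200) = -0.640003
  p ← 1.800000 + (0.18/2)·(-0.760000 + (-0.640003)) = 1.674000
t=0.180000, p=1.674000:
  k1 = f(0.180000, 1.674000) = -0.650802
  k2 = f(0.360000, 1.556855) = -0.583523
  p ← 1.674000 + (0.18/2)·(-0.650802 + (-0.583523)) = 1.562911
p(0.36) ≈ 1.5629

1.5629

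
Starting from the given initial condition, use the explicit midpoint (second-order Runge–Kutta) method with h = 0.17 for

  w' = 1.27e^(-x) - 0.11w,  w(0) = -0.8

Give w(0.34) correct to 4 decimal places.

Midpoint: k1 = f(x_n, w_n); k2 = f(x_n + h/2, w_n + (h/2)·k1); w_{n+1} = w_n + h·k2.
x=0.000000, w=-0.800000:
  k1 = f(0.000000, -0.800000) = 1.358000
  k2 = f(0.085000, -0.684570) = 1.241813
  w ← -0.800000 + 0.17·1.241813 = -0.588892
x=0.170000, w=-0.588892:
  k1 = f(0.170000, -0.588892) = 1.136232
  k2 = f(0.255000, -0.492312) = 1.038298
  w ← -0.588892 + 0.17·1.038298 = -0.412381
w(0.34) ≈ -0.4124

-0.4124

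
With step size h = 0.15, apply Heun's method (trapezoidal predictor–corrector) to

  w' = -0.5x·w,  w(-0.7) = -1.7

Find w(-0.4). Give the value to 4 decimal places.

Heun: k1 = f(x_n, w_n); k2 = f(x_n + h, w_n + h·k1); w_{n+1} = w_n + (h/2)·(k1 + k2).
x=-0.700000, w=-1.700000:
  k1 = f(-0.700000, -1.700000) = -0.595000
  k2 = f(-0.550000, -1.789250) = -0.492044
  w ← -1.700000 + (0.15/2)·(-0.595000 + (-0.492044)) = -1.781528
x=-0.550000, w=-1.781528:
  k1 = f(-0.550000, -1.781528) = -0.489920
  k2 = f(-0.400000, -1.855016) = -0.371003
  w ← -1.781528 + (0.15/2)·(-0.489920 + (-0.371003)) = -1.846098
w(-0.4) ≈ -1.8461

-1.8461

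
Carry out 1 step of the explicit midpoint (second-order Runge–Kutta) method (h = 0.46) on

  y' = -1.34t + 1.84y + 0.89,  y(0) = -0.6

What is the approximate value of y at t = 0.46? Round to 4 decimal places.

-0.8819

Midpoint: k1 = f(t_n, y_n); k2 = f(t_n + h/2, y_n + (h/2)·k1); y_{n+1} = y_n + h·k2.
t=0.000000, y=-0.600000:
  k1 = f(0.000000, -0.600000) = -0.214000
  k2 = f(0.230000, -0.649220) = -0.612765
  y ← -0.600000 + 0.46·(-0.612765) = -0.881872
y(0.46) ≈ -0.8819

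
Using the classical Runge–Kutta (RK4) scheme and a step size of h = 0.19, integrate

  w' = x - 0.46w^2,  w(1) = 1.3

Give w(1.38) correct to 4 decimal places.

RK4: k1 = f(x_n, w_n); k2 = f(x_n + h/2, w_n + (h/2)·k1); k3 = f(x_n + h/2, w_n + (h/2)·k2); k4 = f(x_n + h, w_n + h·k3); w_{n+1} = w_n + (h/6)·(k1 + 2k2 + 2k3 + k4).
x=1.000000, w=1.300000:
  k1 = f(1.000000, 1.300000) = 0.222600
  k2 = f(1.095000, 1.321147) = 0.292102
  k3 = f(1.095000, 1.327750) = 0.284057
  k4 = f(1.190000, 1.353971) = 0.346711
  w ← 1.300000 + (0.19/6)·(k1 + 2k2 + 2k3 + k4) = 1.354518
x=1.190000, w=1.354518:
  k1 = f(1.190000, 1.354518) = 0.346029
  k2 = f(1.285000, 1.387391) = 0.399567
  k3 = f(1.285000, 1.392477) = 0.393063
  k4 = f(1.380000, 1.429200) = 0.440398
  w ← 1.354518 + (0.19/6)·(k1 + 2k2 + 2k3 + k4) = 1.429622
w(1.38) ≈ 1.4296

1.4296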